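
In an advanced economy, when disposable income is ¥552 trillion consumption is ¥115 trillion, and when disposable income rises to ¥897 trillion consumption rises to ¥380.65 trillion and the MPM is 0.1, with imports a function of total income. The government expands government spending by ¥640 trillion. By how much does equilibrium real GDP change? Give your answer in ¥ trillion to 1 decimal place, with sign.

MPC = ΔC/ΔYd = (380.65 − 115)/(897 − 552) = 265.65/345 = 0.77.
Spending multiplier = 1/(1 − c + m) = 1/(1 − 0.77 + 0.1) = 1/0.33 ≈ 3.03.
ΔY = k × ΔG = (+¥640 trillion) / 0.33 ≈ +¥1,939.4 trillion.

+¥1,939.4 trillion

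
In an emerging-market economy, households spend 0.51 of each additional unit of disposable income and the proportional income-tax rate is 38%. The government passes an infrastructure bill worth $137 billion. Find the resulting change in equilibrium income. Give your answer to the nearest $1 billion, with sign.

+$200 billion

Expenditure multiplier = 1/(1 − c(1−t)) = 1/(1 − 0.51×0.62) = 1/0.6838 ≈ 1.462.
ΔY = k × ΔG = (+$137 billion) / 0.6838 ≈ +$200 billion.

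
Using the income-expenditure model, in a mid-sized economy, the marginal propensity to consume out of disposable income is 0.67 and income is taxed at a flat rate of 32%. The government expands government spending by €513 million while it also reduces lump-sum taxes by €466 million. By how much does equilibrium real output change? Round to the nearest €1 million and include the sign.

Expenditure multiplier = 1/(1 − c(1−t)) = 1/(1 − 0.67×0.68) = 1/0.5444 ≈ 1.837.
ΔG contributes k·ΔG = (+€513 million) / 0.5444 ≈ +€942.3 million.
ΔT of −€466 million changes first-round spending by −c·ΔT = +€312.22 million, contributing k·(−c·ΔT) = (+€312.22 million) / 0.5444 ≈ +€573.5 million.
Net ΔY = k(ΔG − c·ΔT) = (+€825.22 million) / 0.5444 ≈ +€1,516 million.

+€1,516 million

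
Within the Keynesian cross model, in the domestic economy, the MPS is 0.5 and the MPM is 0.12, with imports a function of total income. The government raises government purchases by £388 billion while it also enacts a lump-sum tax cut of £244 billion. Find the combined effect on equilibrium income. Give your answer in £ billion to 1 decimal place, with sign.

MPC = 1 − MPS = 1 − 0.5 = 0.5.
Expenditure multiplier = 1/(1 − c + m) = 1/(1 − 0.5 + 0.12) = 1/0.62 ≈ 1.613.
ΔG contributes k·ΔG = (+£388 billion) / 0.62 ≈ +£625.8 billion.
ΔT of −£244 billion changes first-round spending by −c·ΔT = +£122 billion, contributing k·(−c·ΔT) = (+£122 billion) / 0.62 ≈ +£196.8 billion.
Net ΔY = k(ΔG − c·ΔT) = (+£510 billion) / 0.62 ≈ +£822.6 billion.

+£822.6 billion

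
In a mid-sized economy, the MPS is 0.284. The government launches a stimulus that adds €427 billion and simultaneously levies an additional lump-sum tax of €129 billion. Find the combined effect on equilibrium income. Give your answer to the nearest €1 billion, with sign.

+€1,178 billion

MPC = 1 − MPS = 1 − 0.284 = 0.716.
Expenditure multiplier = 1/(1 − MPC) = 1/(1 − 0.716) = 1/0.284 ≈ 3.521.
ΔG contributes k·ΔG = (+€427 billion) / 0.284 ≈ +€1,503.5 billion.
ΔT of +€129 billion changes first-round spending by −c·ΔT = −€92.364 billion, contributing k·(−c·ΔT) = (−€92.364 billion) / 0.284 ≈ −€325.2 billion.
Net ΔY = k(ΔG − c·ΔT) = (+€334.636 billion) / 0.284 ≈ +€1,178 billion.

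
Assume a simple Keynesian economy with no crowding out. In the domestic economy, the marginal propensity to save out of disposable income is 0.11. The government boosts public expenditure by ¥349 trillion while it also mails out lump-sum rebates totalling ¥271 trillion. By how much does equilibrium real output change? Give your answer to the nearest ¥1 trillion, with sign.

MPC = 1 − MPS = 1 − 0.11 = 0.89.
Expenditure multiplier = 1/(1 − MPC) = 1/(1 − 0.89) = 1/0.11 ≈ 9.091.
ΔG contributes k·ΔG = (+¥349 trillion) / 0.11 ≈ +¥3,172.7 trillion.
ΔT of −¥271 trillion changes first-round spending by −c·ΔT = +¥241.19 trillion, contributing k·(−c·ΔT) = (+¥241.19 trillion) / 0.11 ≈ +¥2,192.6 trillion.
Net ΔY = k(ΔG − c·ΔT) = (+¥590.19 trillion) / 0.11 ≈ +¥5,365 trillion.

+¥5,365 trillion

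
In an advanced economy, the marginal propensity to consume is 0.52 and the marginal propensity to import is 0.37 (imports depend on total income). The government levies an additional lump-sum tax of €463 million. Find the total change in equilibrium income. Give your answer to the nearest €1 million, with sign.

−€283 million

A lump-sum tax change of +€463 million shifts disposable income by −€463 million; first-round consumption changes by −c × ΔT = −0.52 × (+€463 million) = −€240.76 million.
Expenditure multiplier = 1/(1 − c + m) = 1/(1 − 0.52 + 0.37) = 1/0.85 ≈ 1.176.
The tax multiplier is −c × k ≈ −0.612, so ΔY = k × (−c·ΔT) = (−€240.76 million) / 0.85 ≈ −€283 million.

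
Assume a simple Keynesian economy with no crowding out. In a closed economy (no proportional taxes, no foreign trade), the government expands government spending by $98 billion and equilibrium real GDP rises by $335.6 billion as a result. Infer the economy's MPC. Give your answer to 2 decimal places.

Implied spending multiplier k = ΔY/ΔG = 335.6/98 ≈ 3.4245.
Since k = 1/(1 − MPC), MPC = 1 − 1/k = 1 − ΔG/ΔY = 1 − 98/335.6 ≈ 0.71.

0.71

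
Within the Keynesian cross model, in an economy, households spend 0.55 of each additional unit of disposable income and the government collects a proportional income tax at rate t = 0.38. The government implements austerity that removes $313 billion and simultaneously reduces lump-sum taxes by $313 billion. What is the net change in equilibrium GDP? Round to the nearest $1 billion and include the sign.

−$214 billion

Expenditure multiplier = 1/(1 − c(1−t)) = 1/(1 − 0.55×0.62) = 1/0.659 ≈ 1.517.
ΔG contributes k·ΔG = (−$313 billion) / 0.659 ≈ −$475 billion.
ΔT of −$313 billion changes first-round spending by −c·ΔT = +$172.15 billion, contributing k·(−c·ΔT) = (+$172.15 billion) / 0.659 ≈ +$261.2 billion.
Net ΔY = k(ΔG − c·ΔT) = (−$140.85 billion) / 0.659 ≈ −$214 billion.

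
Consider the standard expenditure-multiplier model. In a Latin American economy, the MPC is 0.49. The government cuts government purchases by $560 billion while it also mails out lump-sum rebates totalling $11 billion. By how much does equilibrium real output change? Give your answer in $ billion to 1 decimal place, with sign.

Expenditure multiplier = 1/(1 − MPC) = 1/(1 − 0.49) = 1/0.51 ≈ 1.961.
ΔG contributes k·ΔG = (−$560 billion) / 0.51 ≈ −$1,098 billion.
ΔT of −$11 billion changes first-round spending by −c·ΔT = +$5.39 billion, contributing k·(−c·ΔT) = (+$5.39 billion) / 0.51 ≈ +$10.6 billion.
Net ΔY = k(ΔG − c·ΔT) = (−$554.61 billion) / 0.51 ≈ −$1,087.5 billion.

−$1,087.5 billion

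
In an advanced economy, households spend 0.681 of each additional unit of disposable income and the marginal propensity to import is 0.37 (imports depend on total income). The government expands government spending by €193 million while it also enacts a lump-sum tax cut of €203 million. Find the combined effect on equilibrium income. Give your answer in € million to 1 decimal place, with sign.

+€480.8 million

Expenditure multiplier = 1/(1 − c + m) = 1/(1 − 0.681 + 0.37) = 1/0.689 ≈ 1.451.
ΔG contributes k·ΔG = (+€193 million) / 0.689 ≈ +€280.1 million.
ΔT of −€203 million changes first-round spending by −c·ΔT = +€138.243 million, contributing k·(−c·ΔT) = (+€138.243 million) / 0.689 ≈ +€200.6 million.
Net ΔY = k(ΔG − c·ΔT) = (+€331.243 million) / 0.689 ≈ +€480.8 million.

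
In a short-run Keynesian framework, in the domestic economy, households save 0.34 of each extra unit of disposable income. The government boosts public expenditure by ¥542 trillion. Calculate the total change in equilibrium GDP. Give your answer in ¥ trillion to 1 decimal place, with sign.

+¥1,594.1 trillion

MPC = 1 − MPS = 1 − 0.34 = 0.66.
Expenditure multiplier = 1/(1 − MPC) = 1/(1 − 0.66) = 1/0.34 ≈ 2.941.
ΔY = k × ΔG = (+¥542 trillion) / 0.34 ≈ +¥1,594.1 trillion.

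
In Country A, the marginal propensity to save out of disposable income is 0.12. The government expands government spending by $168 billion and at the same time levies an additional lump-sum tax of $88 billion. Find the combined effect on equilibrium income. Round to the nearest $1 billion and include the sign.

+$755 billion

MPC = 1 − MPS = 1 − 0.12 = 0.88.
Expenditure multiplier = 1/(1 − MPC) = 1/(1 − 0.88) = 1/0.12 ≈ 8.333.
ΔG contributes k·ΔG = (+$168 billion) / 0.12 = +$1,400 billion.
ΔT of +$88 billion changes first-round spending by −c·ΔT = −$77.44 billion, contributing k·(−c·ΔT) = (−$77.44 billion) / 0.12 ≈ −$645.3 billion.
Net ΔY = k(ΔG − c·ΔT) = (+$90.56 billion) / 0.12 ≈ +$755 billion.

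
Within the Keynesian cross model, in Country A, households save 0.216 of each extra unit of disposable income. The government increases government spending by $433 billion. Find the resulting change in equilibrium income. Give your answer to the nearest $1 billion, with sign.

+$2,005 billion

MPC = 1 − MPS = 1 − 0.216 = 0.784.
Government-spending multiplier = 1/(1 − MPC) = 1/(1 − 0.784) = 1/0.216 ≈ 4.63.
ΔY = k × ΔG = (+$433 billion) / 0.216 ≈ +$2,005 billion.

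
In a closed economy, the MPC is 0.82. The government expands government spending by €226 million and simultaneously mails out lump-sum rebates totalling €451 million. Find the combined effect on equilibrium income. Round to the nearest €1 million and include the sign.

Expenditure multiplier = 1/(1 − MPC) = 1/(1 − 0.82) = 1/0.18 ≈ 5.556.
ΔG contributes k·ΔG = (+€226 million) / 0.18 ≈ +€1,255.6 million.
ΔT of −€451 million changes first-round spending by −c·ΔT = +€369.82 million, contributing k·(−c·ΔT) = (+€369.82 million) / 0.18 ≈ +€2,054.6 million.
Net ΔY = k(ΔG − c·ΔT) = (+€595.82 million) / 0.18 ≈ +€3,310 million.

+€3,310 million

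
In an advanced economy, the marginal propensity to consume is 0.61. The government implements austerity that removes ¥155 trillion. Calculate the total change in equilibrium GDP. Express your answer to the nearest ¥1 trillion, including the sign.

−¥397 trillion

Spending multiplier = 1/(1 − MPC) = 1/(1 − 0.61) = 1/0.39 ≈ 2.564.
ΔY = k × ΔG = (−¥155 trillion) / 0.39 ≈ −¥397 trillion.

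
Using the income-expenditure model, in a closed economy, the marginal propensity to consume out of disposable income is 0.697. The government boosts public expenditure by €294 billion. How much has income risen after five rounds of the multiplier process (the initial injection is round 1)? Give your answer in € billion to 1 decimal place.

Round 1 adds ΔG = €294 billion; each later round is MPC = 0.697 times the previous.
After 5 rounds: 294 + 204.918 + 142.827846 + 99.551008662 + 69.387053037414 = ΔG·(1 − c^5)/(1 − c) = 294 × (1 − 0.164499237983257)/0.303 ≈ €810.7 billion.

€810.7 billion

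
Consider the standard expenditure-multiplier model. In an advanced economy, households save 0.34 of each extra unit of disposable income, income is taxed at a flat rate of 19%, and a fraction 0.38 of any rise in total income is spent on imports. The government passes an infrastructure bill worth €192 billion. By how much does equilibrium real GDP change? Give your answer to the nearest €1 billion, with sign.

+€227 billion

MPC = 1 − MPS = 1 − 0.34 = 0.66.
Government-spending multiplier = 1/(1 − c(1−t) + m) = 1/(1 − 0.66×0.81 + 0.38) = 1/0.8454 ≈ 1.183.
ΔY = k × ΔG = (+€192 billion) / 0.8454 ≈ +€227 billion.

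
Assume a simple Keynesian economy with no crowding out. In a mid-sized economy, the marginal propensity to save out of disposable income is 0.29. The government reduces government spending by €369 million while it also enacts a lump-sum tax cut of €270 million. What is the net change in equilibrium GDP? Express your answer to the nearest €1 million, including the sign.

−€611 million

MPC = 1 − MPS = 1 − 0.29 = 0.71.
Expenditure multiplier = 1/(1 − MPC) = 1/(1 − 0.71) = 1/0.29 ≈ 3.448.
ΔG contributes k·ΔG = (−€369 million) / 0.29 ≈ −€1,272.4 million.
ΔT of −€270 million changes first-round spending by −c·ΔT = +€191.7 million, contributing k·(−c·ΔT) = (+€191.7 million) / 0.29 ≈ +€661 million.
Net ΔY = k(ΔG − c·ΔT) = (−€177.3 million) / 0.29 ≈ −€611 million.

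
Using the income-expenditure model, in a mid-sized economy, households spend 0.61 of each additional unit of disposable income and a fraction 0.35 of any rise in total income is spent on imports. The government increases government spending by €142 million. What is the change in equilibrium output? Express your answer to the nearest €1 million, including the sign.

Government-spending multiplier = 1/(1 − c + m) = 1/(1 − 0.61 + 0.35) = 1/0.74 ≈ 1.351.
ΔY = k × ΔG = (+€142 million) / 0.74 ≈ +€192 million.

+€192 million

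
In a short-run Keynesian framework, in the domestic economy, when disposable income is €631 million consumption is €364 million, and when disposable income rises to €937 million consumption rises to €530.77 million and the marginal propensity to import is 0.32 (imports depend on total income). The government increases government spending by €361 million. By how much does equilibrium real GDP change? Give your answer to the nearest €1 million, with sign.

MPC = ΔC/ΔYd = (530.77 − 364)/(937 − 631) = 166.77/306 = 0.545.
Expenditure multiplier = 1/(1 − c + m) = 1/(1 − 0.545 + 0.32) = 1/0.775 ≈ 1.29.
ΔY = k × ΔG = (+€361 million) / 0.775 ≈ +€466 million.

+€466 million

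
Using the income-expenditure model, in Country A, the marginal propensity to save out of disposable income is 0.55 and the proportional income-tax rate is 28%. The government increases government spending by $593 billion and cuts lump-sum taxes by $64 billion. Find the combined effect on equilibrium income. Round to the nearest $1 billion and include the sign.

MPC = 1 − MPS = 1 − 0.55 = 0.45.
Expenditure multiplier = 1/(1 − c(1−t)) = 1/(1 − 0.45×0.72) = 1/0.676 ≈ 1.479.
ΔG contributes k·ΔG = (+$593 billion) / 0.676 ≈ +$877.2 billion.
ΔT of −$64 billion changes first-round spending by −c·ΔT = +$28.8 billion, contributing k·(−c·ΔT) = (+$28.8 billion) / 0.676 ≈ +$42.6 billion.
Net ΔY = k(ΔG − c·ΔT) = (+$621.8 billion) / 0.676 ≈ +$920 billion.

+$920 billion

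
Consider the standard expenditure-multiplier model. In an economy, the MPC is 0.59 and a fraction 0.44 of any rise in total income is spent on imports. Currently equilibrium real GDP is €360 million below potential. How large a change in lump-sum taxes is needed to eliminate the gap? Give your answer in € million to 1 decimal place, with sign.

Spending multiplier = 1/(1 − c + m) = 1/(1 − 0.59 + 0.44) = 1/0.85 ≈ 1.176.
Tax multiplier = −c·k = −0.59/0.85 ≈ −0.694. Need ΔY = +€360 million, so ΔT = ΔY/(−c·k) = −(+€360 million) × 0.85 / 0.59 ≈ −€518.6 million.
The government should cut lump-sum taxes by €518.6 million.

−€518.6 million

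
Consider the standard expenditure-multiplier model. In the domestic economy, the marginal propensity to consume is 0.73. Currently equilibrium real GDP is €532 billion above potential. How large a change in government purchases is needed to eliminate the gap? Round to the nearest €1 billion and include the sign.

Spending multiplier = 1/(1 − MPC) = 1/(1 − 0.73) = 1/0.27 ≈ 3.704.
Need ΔY = −€532 billion, so ΔG = ΔY/k = (−€532 billion) × 0.27 ≈ −€144 billion.
The government should cut government purchases by €144 billion.

−€144 billion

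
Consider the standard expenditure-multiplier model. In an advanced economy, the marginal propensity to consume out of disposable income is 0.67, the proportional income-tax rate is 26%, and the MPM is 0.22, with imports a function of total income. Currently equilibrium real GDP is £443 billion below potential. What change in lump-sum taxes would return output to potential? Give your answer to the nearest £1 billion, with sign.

Spending multiplier = 1/(1 − c(1−t) + m) = 1/(1 − 0.67×0.74 + 0.22) = 1/0.7242 ≈ 1.381.
Tax multiplier = −c·k = −0.67/0.7242 ≈ −0.925. Need ΔY = +£443 billion, so ΔT = ΔY/(−c·k) = −(+£443 billion) × 0.7242 / 0.67 ≈ −£479 billion.
The government should cut lump-sum taxes by £479 billion.

−£479 billion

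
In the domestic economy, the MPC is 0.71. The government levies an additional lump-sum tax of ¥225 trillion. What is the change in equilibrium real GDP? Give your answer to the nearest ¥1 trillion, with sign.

−¥551 trillion

A lump-sum tax change of +¥225 trillion shifts disposable income by −¥225 trillion; first-round consumption changes by −c × ΔT = −0.71 × (+¥225 trillion) = −¥159.75 trillion.
Expenditure multiplier = 1/(1 − MPC) = 1/(1 − 0.71) = 1/0.29 ≈ 3.448.
The tax multiplier is −c × k ≈ −2.448, so ΔY = k × (−c·ΔT) = (−¥159.75 trillion) / 0.29 ≈ −¥551 trillion.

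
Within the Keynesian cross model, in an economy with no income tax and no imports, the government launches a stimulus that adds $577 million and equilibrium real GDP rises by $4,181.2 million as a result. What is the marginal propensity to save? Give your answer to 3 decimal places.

Implied spending multiplier k = ΔY/ΔG = 4,181.2/577 ≈ 7.2464.
Since k = 1/(1 − MPC), MPC = 1 − 1/k = 1 − ΔG/ΔY = 1 − 577/4,181.2 ≈ 0.862.
MPS = 1 − MPC = 0.138.

0.138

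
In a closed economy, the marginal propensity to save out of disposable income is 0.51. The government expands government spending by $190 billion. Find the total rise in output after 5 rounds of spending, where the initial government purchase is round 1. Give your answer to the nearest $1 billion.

$362 billion

MPC = 1 − MPS = 1 − 0.51 = 0.49.
Round 1 adds ΔG = $190 billion; each later round is MPC = 0.49 times the previous.
After 5 rounds: 190 + 93.1 + 45.619 + 22.35331 + 10.9531219 = ΔG·(1 − c^5)/(1 − c) = 190 × (1 − 0.0282475249)/0.51 ≈ $362 billion.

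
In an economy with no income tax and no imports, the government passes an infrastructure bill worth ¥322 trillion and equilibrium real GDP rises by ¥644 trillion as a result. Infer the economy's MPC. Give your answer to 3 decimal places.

Implied spending multiplier k = ΔY/ΔG = 644/322 = 2.
Since k = 1/(1 − MPC), MPC = 1 − 1/k = 1 − ΔG/ΔY = 1 − 322/644 = 0.500.

0.500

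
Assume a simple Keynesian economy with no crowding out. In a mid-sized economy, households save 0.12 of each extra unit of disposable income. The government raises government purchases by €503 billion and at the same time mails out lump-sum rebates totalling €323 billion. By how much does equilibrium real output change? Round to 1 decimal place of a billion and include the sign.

MPC = 1 − MPS = 1 − 0.12 = 0.88.
Expenditure multiplier = 1/(1 − MPC) = 1/(1 − 0.88) = 1/0.12 ≈ 8.333.
ΔG contributes k·ΔG = (+€503 billion) / 0.12 ≈ +€4,191.7 billion.
ΔT of −€323 billion changes first-round spending by −c·ΔT = +€284.24 billion, contributing k·(−c·ΔT) = (+€284.24 billion) / 0.12 ≈ +€2,368.7 billion.
Net ΔY = k(ΔG − c·ΔT) = (+€787.24 billion) / 0.12 ≈ +€6,560.3 billion.

+€6,560.3 billion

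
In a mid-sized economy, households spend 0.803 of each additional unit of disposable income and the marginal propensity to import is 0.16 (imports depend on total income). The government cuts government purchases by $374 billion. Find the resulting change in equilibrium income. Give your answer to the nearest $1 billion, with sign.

−$1,048 billion

Expenditure multiplier = 1/(1 − c + m) = 1/(1 − 0.803 + 0.16) = 1/0.357 ≈ 2.801.
ΔY = k × ΔG = (−$374 billion) / 0.357 ≈ −$1,048 billion.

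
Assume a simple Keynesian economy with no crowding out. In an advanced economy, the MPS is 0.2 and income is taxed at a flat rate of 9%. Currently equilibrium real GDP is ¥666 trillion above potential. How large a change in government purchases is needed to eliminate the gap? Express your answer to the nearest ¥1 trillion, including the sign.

MPC = 1 − MPS = 1 − 0.2 = 0.8.
Spending multiplier = 1/(1 − c(1−t)) = 1/(1 − 0.8×0.91) = 1/0.272 ≈ 3.676.
Need ΔY = −¥666 trillion, so ΔG = ΔY/k = (−¥666 trillion) × 0.272 ≈ −¥181 trillion.
The government should cut government purchases by ¥181 trillion.

−¥181 trillion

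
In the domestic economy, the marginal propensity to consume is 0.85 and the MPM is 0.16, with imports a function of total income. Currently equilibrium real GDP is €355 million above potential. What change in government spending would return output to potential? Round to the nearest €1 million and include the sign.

−€110 million

Spending multiplier = 1/(1 − c + m) = 1/(1 − 0.85 + 0.16) = 1/0.31 ≈ 3.226.
Need ΔY = −€355 million, so ΔG = ΔY/k = (−€355 million) × 0.31 ≈ −€110 million.
The government should cut government spending by €110 million.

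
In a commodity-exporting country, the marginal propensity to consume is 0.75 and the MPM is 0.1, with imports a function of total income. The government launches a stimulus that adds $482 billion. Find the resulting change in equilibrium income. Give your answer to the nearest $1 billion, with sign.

Spending multiplier = 1/(1 − c + m) = 1/(1 − 0.75 + 0.1) = 1/0.35 ≈ 2.857.
ΔY = k × ΔG = (+$482 billion) / 0.35 ≈ +$1,377 billion.

+$1,377 billion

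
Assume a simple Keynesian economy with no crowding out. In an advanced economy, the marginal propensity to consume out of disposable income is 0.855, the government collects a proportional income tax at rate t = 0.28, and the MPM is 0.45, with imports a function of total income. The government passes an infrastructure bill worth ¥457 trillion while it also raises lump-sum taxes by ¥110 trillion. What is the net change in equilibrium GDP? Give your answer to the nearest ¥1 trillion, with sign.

Expenditure multiplier = 1/(1 − c(1−t) + m) = 1/(1 − 0.855×0.72 + 0.45) = 1/0.8344 ≈ 1.198.
ΔG contributes k·ΔG = (+¥457 trillion) / 0.8344 ≈ +¥547.7 trillion.
ΔT of +¥110 trillion changes first-round spending by −c·ΔT = −¥94.05 trillion, contributing k·(−c·ΔT) = (−¥94.05 trillion) / 0.8344 ≈ −¥112.7 trillion.
Net ΔY = k(ΔG − c·ΔT) = (+¥362.95 trillion) / 0.8344 ≈ +¥435 trillion.

+¥435 trillion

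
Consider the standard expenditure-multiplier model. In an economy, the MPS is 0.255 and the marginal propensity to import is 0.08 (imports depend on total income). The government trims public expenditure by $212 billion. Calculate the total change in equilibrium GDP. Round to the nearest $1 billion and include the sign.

−$633 billion

MPC = 1 − MPS = 1 − 0.255 = 0.745.
Government-spending multiplier = 1/(1 − c + m) = 1/(1 − 0.745 + 0.08) = 1/0.335 ≈ 2.985.
ΔY = k × ΔG = (−$212 billion) / 0.335 ≈ −$633 billion.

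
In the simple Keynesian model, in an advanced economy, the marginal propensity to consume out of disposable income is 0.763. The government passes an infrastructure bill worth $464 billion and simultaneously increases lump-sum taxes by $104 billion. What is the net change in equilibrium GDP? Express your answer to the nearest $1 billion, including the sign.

+$1,623 billion

Expenditure multiplier = 1/(1 − MPC) = 1/(1 − 0.763) = 1/0.237 ≈ 4.219.
ΔG contributes k·ΔG = (+$464 billion) / 0.237 ≈ +$1,957.8 billion.
ΔT of +$104 billion changes first-round spending by −c·ΔT = −$79.352 billion, contributing k·(−c·ΔT) = (−$79.352 billion) / 0.237 ≈ −$334.8 billion.
Net ΔY = k(ΔG − c·ΔT) = (+$384.648 billion) / 0.237 ≈ +$1,623 billion.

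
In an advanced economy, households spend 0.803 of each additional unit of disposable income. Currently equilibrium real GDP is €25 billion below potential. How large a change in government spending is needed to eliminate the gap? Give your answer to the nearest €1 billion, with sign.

+€5 billion

Spending multiplier = 1/(1 − MPC) = 1/(1 − 0.803) = 1/0.197 ≈ 5.076.
Need ΔY = +€25 billion, so ΔG = ΔY/k = (+€25 billion) × 0.197 ≈ +€5 billion.
The government should increase government spending by €5 billion.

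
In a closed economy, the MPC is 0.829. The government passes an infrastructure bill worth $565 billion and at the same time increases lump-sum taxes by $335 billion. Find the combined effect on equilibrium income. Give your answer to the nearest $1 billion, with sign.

Expenditure multiplier = 1/(1 − MPC) = 1/(1 − 0.829) = 1/0.171 ≈ 5.848.
ΔG contributes k·ΔG = (+$565 billion) / 0.171 ≈ +$3,304.1 billion.
ΔT of +$335 billion changes first-round spending by −c·ΔT = −$277.715 billion, contributing k·(−c·ΔT) = (−$277.715 billion) / 0.171 ≈ −$1,624.1 billion.
Net ΔY = k(ΔG − c·ΔT) = (+$287.285 billion) / 0.171 ≈ +$1,680 billion.

+$1,680 billion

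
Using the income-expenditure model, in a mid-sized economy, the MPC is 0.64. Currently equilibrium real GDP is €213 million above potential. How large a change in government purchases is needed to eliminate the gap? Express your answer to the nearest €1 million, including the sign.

Spending multiplier = 1/(1 − MPC) = 1/(1 − 0.64) = 1/0.36 ≈ 2.778.
Need ΔY = −€213 million, so ΔG = ΔY/k = (−€213 million) × 0.36 ≈ −€77 million.
The government should cut government purchases by €77 million.

−€77 million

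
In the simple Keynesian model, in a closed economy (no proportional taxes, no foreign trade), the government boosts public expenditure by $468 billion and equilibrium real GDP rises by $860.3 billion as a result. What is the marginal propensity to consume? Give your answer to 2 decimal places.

Implied spending multiplier k = ΔY/ΔG = 860.3/468 ≈ 1.8382.
Since k = 1/(1 − MPC), MPC = 1 − 1/k = 1 − ΔG/ΔY = 1 − 468/860.3 ≈ 0.46.

0.46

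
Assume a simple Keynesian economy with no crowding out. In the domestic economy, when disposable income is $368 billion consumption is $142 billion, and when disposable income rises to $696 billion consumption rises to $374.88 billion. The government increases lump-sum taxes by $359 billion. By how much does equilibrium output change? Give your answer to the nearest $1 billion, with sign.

MPC = ΔC/ΔYd = (374.88 − 142)/(696 − 368) = 232.88/328 = 0.71.
A lump-sum tax change of +$359 billion shifts disposable income by −$359 billion; first-round consumption changes by −c × ΔT = −0.71 × (+$359 billion) = −$254.89 billion.
Expenditure multiplier = 1/(1 − MPC) = 1/(1 − 0.71) = 1/0.29 ≈ 3.448.
The tax multiplier is −c × k ≈ −2.448, so ΔY = k × (−c·ΔT) = (−$254.89 billion) / 0.29 ≈ −$879 billion.

−$879 billion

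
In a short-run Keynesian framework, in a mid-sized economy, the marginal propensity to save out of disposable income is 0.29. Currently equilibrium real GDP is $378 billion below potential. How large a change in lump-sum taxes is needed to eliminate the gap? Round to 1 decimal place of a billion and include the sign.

−$154.4 billion

MPC = 1 − MPS = 1 − 0.29 = 0.71.
Spending multiplier = 1/(1 − MPC) = 1/(1 − 0.71) = 1/0.29 ≈ 3.448.
Tax multiplier = −c·k = −0.71/0.29 ≈ −2.448. Need ΔY = +$378 billion, so ΔT = ΔY/(−c·k) = −(+$378 billion) × 0.29 / 0.71 ≈ −$154.4 billion.
The government should cut lump-sum taxes by $154.4 billion.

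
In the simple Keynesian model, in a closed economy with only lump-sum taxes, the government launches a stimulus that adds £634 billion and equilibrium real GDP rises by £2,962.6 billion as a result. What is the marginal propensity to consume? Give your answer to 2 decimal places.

Implied spending multiplier k = ΔY/ΔG = 2,962.6/634 ≈ 4.6729.
Since k = 1/(1 − MPC), MPC = 1 − 1/k = 1 − ΔG/ΔY = 1 − 634/2,962.6 ≈ 0.79.

0.79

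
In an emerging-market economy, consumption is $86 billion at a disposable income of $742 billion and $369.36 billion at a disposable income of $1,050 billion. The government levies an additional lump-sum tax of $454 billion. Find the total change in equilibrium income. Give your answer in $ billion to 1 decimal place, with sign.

−$5,221.0 billion

MPC = ΔC/ΔYd = (369.36 − 86)/(1,050 − 742) = 283.36/308 = 0.92.
A lump-sum tax change of +$454 billion shifts disposable income by −$454 billion; first-round consumption changes by −c × ΔT = −0.92 × (+$454 billion) = −$417.68 billion.
Expenditure multiplier = 1/(1 − MPC) = 1/(1 − 0.92) = 1/0.08 = 12.5.
The tax multiplier is −c × k = −11.5, so ΔY = k × (−c·ΔT) = (−$417.68 billion) / 0.08 = −$5,221 billion.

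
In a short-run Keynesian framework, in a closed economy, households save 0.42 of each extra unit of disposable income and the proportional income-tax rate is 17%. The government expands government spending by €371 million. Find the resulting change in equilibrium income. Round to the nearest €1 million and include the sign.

MPC = 1 − MPS = 1 − 0.42 = 0.58.
Spending multiplier = 1/(1 − c(1−t)) = 1/(1 − 0.58×0.83) = 1/0.5186 ≈ 1.928.
ΔY = k × ΔG = (+€371 million) / 0.5186 ≈ +€715 million.

+€715 million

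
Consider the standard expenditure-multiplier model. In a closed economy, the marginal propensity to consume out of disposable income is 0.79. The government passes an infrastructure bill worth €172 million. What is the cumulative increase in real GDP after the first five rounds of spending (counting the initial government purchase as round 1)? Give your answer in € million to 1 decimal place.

€567.0 million

Round 1 adds ΔG = €172 million; each later round is MPC = 0.79 times the previous.
After 5 rounds: 172 + 135.88 + 107.3452 + 84.802708 + 66.99413932 = ΔG·(1 − c^5)/(1 − c) = 172 × (1 − 0.3077056399)/0.21 ≈ €567 million.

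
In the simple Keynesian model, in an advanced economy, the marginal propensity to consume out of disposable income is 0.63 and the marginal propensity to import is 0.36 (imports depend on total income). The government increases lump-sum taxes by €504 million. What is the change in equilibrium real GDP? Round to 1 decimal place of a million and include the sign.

−€435.0 million

A lump-sum tax change of +€504 million shifts disposable income by −€504 million; first-round consumption changes by −c × ΔT = −0.63 × (+€504 million) = −€317.52 million.
Expenditure multiplier = 1/(1 − c + m) = 1/(1 − 0.63 + 0.36) = 1/0.73 ≈ 1.37.
The tax multiplier is −c × k ≈ −0.863, so ΔY = k × (−c·ΔT) = (−€317.52 million) / 0.73 ≈ −€435 million.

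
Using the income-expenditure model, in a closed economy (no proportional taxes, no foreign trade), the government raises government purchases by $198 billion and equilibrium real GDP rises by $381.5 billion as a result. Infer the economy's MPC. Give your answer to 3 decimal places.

0.481

Implied spending multiplier k = ΔY/ΔG = 381.5/198 ≈ 1.9268.
Since k = 1/(1 − MPC), MPC = 1 − 1/k = 1 − ΔG/ΔY = 1 − 198/381.5 ≈ 0.481.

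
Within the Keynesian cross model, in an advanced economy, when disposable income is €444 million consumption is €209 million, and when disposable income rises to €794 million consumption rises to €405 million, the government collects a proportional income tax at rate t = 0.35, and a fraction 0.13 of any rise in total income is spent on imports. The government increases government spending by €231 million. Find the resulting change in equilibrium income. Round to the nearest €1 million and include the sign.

+€302 million

MPC = ΔC/ΔYd = (405 − 209)/(794 − 444) = 196/350 = 0.56.
Spending multiplier = 1/(1 − c(1−t) + m) = 1/(1 − 0.56×0.65 + 0.13) = 1/0.766 ≈ 1.305.
ΔY = k × ΔG = (+€231 million) / 0.766 ≈ +€302 million.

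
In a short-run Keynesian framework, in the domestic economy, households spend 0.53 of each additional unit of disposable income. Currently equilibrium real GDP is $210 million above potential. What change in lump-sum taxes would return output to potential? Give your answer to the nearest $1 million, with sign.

+$186 million

Spending multiplier = 1/(1 − MPC) = 1/(1 − 0.53) = 1/0.47 ≈ 2.128.
Tax multiplier = −c·k = −0.53/0.47 ≈ −1.128. Need ΔY = −$210 million, so ΔT = ΔY/(−c·k) = −(−$210 million) × 0.47 / 0.53 ≈ +$186 million.
The government should raise lump-sum taxes by $186 million.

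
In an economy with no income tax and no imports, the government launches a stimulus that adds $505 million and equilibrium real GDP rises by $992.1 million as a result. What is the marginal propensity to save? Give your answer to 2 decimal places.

0.51

Implied spending multiplier k = ΔY/ΔG = 992.1/505 ≈ 1.9646.
Since k = 1/(1 − MPC), MPC = 1 − 1/k = 1 − ΔG/ΔY = 1 − 505/992.1 ≈ 0.49.
MPS = 1 − MPC = 0.51.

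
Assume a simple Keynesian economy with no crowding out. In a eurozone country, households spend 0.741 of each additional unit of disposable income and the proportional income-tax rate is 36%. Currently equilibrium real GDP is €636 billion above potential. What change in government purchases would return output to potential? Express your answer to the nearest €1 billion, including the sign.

−€334 billion

Spending multiplier = 1/(1 − c(1−t)) = 1/(1 − 0.741×0.64) = 1/0.52576 ≈ 1.902.
Need ΔY = −€636 billion, so ΔG = ΔY/k = (−€636 billion) × 0.52576 ≈ −€334 billion.
The government should cut government purchases by €334 billion.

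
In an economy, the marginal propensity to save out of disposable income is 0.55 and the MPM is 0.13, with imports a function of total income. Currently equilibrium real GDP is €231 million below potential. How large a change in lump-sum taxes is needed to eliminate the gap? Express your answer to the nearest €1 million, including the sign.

MPC = 1 − MPS = 1 − 0.55 = 0.45.
Spending multiplier = 1/(1 − c + m) = 1/(1 − 0.45 + 0.13) = 1/0.68 ≈ 1.471.
Tax multiplier = −c·k = −0.45/0.68 ≈ −0.662. Need ΔY = +€231 million, so ΔT = ΔY/(−c·k) = −(+€231 million) × 0.68 / 0.45 ≈ −€349 million.
The government should cut lump-sum taxes by €349 million.

−€349 million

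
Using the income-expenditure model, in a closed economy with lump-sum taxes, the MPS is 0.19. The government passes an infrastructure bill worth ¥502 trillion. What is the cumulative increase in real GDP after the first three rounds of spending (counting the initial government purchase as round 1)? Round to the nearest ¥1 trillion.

MPC = 1 − MPS = 1 − 0.19 = 0.81.
Round 1 adds ΔG = ¥502 trillion; each later round is MPC = 0.81 times the previous.
After 3 rounds: 502 + 406.62 + 329.3622 = ΔG·(1 − c^3)/(1 − c) = 502 × (1 − 0.531441)/0.19 ≈ ¥1,238 trillion.

¥1,238 trillion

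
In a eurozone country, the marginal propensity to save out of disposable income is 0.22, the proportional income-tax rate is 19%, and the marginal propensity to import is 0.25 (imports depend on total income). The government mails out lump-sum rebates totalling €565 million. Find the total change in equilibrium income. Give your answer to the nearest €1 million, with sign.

MPC = 1 − MPS = 1 − 0.22 = 0.78.
A lump-sum tax change of −€565 million shifts disposable income by +€565 million; first-round consumption changes by −c × ΔT = −0.78 × (−€565 million) = +€440.7 million.
Expenditure multiplier = 1/(1 − c(1−t) + m) = 1/(1 − 0.78×0.81 + 0.25) = 1/0.6182 ≈ 1.618.
The tax multiplier is −c × k ≈ −1.262, so ΔY = k × (−c·ΔT) = (+€440.7 million) / 0.6182 ≈ +€713 million.

+€713 million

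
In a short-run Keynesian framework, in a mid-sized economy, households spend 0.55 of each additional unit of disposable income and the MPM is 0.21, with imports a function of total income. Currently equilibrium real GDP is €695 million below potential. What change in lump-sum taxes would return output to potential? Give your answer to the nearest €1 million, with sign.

Spending multiplier = 1/(1 − c + m) = 1/(1 − 0.55 + 0.21) = 1/0.66 ≈ 1.515.
Tax multiplier = −c·k = −0.55/0.66 ≈ −0.833. Need ΔY = +€695 million, so ΔT = ΔY/(−c·k) = −(+€695 million) × 0.66 / 0.55 = −€834 million.
The government should cut lump-sum taxes by €834 million.

−€834 million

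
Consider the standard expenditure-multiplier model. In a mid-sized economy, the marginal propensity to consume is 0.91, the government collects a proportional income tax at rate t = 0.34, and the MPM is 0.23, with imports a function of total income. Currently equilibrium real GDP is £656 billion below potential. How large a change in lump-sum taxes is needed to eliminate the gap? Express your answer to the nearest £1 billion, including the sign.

Spending multiplier = 1/(1 − c(1−t) + m) = 1/(1 − 0.91×0.66 + 0.23) = 1/0.6294 ≈ 1.589.
Tax multiplier = −c·k = −0.91/0.6294 ≈ −1.446. Need ΔY = +£656 billion, so ΔT = ΔY/(−c·k) = −(+£656 billion) × 0.6294 / 0.91 ≈ −£454 billion.
The government should cut lump-sum taxes by £454 billion.

−£454 billion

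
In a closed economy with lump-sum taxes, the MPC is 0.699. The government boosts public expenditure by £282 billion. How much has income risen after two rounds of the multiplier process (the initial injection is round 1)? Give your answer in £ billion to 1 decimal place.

Round 1 adds ΔG = £282 billion; each later round is MPC = 0.699 times the previous.
After 2 rounds: 282 + 197.118 = ΔG·(1 − c^2)/(1 − c) = 282 × (1 − 0.488601)/0.301 ≈ £479.1 billion.

£479.1 billion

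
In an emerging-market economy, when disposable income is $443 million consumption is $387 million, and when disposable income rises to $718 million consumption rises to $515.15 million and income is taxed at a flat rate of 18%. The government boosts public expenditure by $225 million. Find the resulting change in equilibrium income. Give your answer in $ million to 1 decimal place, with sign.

+$364.1 million

MPC = ΔC/ΔYd = (515.15 − 387)/(718 − 443) = 128.15/275 = 0.466.
Government-spending multiplier = 1/(1 − c(1−t)) = 1/(1 − 0.466×0.82) = 1/0.61788 ≈ 1.618.
ΔY = k × ΔG = (+$225 million) / 0.61788 ≈ +$364.1 million.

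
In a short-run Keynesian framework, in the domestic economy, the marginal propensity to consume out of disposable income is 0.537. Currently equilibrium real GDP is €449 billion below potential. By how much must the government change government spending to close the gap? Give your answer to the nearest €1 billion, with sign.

Spending multiplier = 1/(1 − MPC) = 1/(1 − 0.537) = 1/0.463 ≈ 2.16.
Need ΔY = +€449 billion, so ΔG = ΔY/k = (+€449 billion) × 0.463 ≈ +€208 billion.
The government should increase government spending by €208 billion.

+€208 billion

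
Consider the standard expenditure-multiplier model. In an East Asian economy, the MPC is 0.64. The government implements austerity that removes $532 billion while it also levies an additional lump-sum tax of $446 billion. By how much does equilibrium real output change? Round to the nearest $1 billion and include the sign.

−$2,271 billion

Expenditure multiplier = 1/(1 − MPC) = 1/(1 − 0.64) = 1/0.36 ≈ 2.778.
ΔG contributes k·ΔG = (−$532 billion) / 0.36 ≈ −$1,477.8 billion.
ΔT of +$446 billion changes first-round spending by −c·ΔT = −$285.44 billion, contributing k·(−c·ΔT) = (−$285.44 billion) / 0.36 ≈ −$792.9 billion.
Net ΔY = k(ΔG − c·ΔT) = (−$817.44 billion) / 0.36 ≈ −$2,271 billion.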